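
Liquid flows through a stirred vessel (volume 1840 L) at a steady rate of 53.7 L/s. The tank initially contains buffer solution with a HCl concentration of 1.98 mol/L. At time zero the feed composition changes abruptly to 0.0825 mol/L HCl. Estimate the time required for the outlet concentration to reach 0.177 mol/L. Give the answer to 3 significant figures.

Accumulation = in − out for the solute gives V dC/dt = Q(C_in − C), so τ = V/Q = 34.264 s.
C(t) = C_in + (C₀ − C_in) e^(−t/τ). Set C = 0.177 and solve for t:
e^(−t/τ) = (C − C_in)/(C₀ − C_in) = (0.177 − 0.0825)/(1.98 − 0.0825) = 0.049802
t = −τ ln(…) = 34.264 × 2.9997 = 102.78 s.

103 s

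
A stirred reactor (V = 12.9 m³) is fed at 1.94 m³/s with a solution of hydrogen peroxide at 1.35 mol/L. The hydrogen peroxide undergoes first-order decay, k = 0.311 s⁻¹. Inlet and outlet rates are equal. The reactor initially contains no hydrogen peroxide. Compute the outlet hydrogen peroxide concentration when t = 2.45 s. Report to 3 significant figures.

Species balance: V dC/dt = Q C_in − Q C − k V C.
dC/dt = (Q/V) C_in − (Q/V + k) C; effective rate a = Q/V + k = 0.15039 + 0.311 = 0.46139 s⁻¹.
C_ss = Q C_in/(Q + kV) = 0.44003 mol/L; C(t) = C_ss + (C₀ − C_ss) e^(−a t).
C(2.45) = 0.44003 + (-0.44003)·e^(−0.46139·2.45) = 0.44003 + (-0.44003)·0.32290 = 0.29794 mol/L.

0.298 mol/L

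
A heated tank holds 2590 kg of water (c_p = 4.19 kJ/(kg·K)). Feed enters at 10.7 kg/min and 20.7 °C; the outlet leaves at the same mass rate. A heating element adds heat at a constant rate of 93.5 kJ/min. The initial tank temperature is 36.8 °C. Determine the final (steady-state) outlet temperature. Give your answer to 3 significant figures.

M c_p dT/dt = ṁ c_p (T_in − T) + Q̇.
At steady state dT/dt = 0 ⇒ T_ss = T_in + Q̇/(ṁ c_p) = 20.7 + 93.5/(10.7·4.19) = 22.786 °C.

22.8 °C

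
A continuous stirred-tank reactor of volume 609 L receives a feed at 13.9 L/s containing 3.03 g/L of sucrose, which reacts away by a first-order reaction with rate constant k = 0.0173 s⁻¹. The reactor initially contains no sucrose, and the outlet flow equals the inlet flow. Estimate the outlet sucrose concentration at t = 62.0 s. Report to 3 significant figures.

V dC/dt = Q(C_in − C) − k V C.
This is linear with rate a = Q/V + k = 0.040124 s⁻¹.
C_ss = Q C_in/(Q + kV) = 1.7236 g/L; C(t) = C_ss + (C₀ − C_ss) e^(−a t).
C(62.0) = 1.7236 + (-1.7236)·e^(−0.040124·62.0) = 1.7236 + (-1.7236)·0.083100 = 1.5804 g/L.

1.58 g/L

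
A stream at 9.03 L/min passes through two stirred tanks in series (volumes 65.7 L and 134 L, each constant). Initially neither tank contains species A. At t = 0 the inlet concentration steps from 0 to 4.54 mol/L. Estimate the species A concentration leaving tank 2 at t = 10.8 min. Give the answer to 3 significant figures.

Each tank obeys Vᵢ dCᵢ/dt = Q(Cᵢ₋₁ − Cᵢ), so τᵢ = Vᵢ/Q.
τ₁ = 65.7/9.03 = 7.2757 min; τ₂ = 134/9.03 = 14.839 min.
Tank 1: C₁ = C_in(1 − e^(−t/τ₁)). Tank 2 (τ₁ ≠ τ₂): C₂ = C_in[1 − (τ₁ e^(−t/τ₁) − τ₂ e^(−t/τ₂))/(τ₁ − τ₂)].
At t = 10.8: e^(−t/τ₁) = 0.22664, e^(−t/τ₂) = 0.48297.
C₂ = 4.54·[1 − (7.2757·0.22664 − 14.839·0.48297)/(-7.5637)] = 4.54·0.27045 = 1.2278 mol/L.

1.23 mol/L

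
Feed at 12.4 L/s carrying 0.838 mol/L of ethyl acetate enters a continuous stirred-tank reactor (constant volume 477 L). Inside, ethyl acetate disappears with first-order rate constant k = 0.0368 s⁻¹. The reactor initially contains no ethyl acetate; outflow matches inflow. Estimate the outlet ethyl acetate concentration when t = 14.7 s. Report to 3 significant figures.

0.209 mol/L

Species balance: V dC/dt = Q C_in − Q C − k V C.
This is linear with rate a = Q/V + k = 0.062796 s⁻¹.
C_ss = Q C_in/(Q + kV) = 0.34691 mol/L; C(t) = C_ss + (C₀ − C_ss) e^(−a t).
C(14.7) = 0.34691 + (-0.34691)·e^(−0.062796·14.7) = 0.34691 + (-0.34691)·0.39729 = 0.20909 mol/L.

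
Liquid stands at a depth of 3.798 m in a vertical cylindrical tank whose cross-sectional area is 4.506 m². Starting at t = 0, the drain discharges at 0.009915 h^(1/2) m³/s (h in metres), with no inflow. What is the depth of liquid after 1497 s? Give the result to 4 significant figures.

0.09111 m

With no inflow, A dh/dt = −0.009915 √h.
Separate and integrate: 2(√h − √h₀) = −(0.009915/A) t.
√h = √3.798 − 0.009915·1497/(2·4.506) = 1.94885 − 1.64700 = 0.301847.
h = 0.301847² = 0.0911115 m.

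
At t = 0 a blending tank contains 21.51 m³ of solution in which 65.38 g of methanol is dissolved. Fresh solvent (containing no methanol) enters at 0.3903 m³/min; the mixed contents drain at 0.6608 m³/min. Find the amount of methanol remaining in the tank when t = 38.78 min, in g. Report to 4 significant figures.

12.76 g

Let m(t) be the amount of methanol. Volume: V(t) = V₀ + (Q_in − Q_out) t = 21.51 − 0.270500 t; V(38.78) = 11.0200 m³.
Solute balance: dm/dt = 0 − Q_out C = −Q_out m/V(t).
dm/m = −Q_out dt/(V₀ − 0.270500 t); integrating gives ln(m/m₀) = −(Q_out/(Q_in−Q_out)) ln(V/V₀).
m = m₀ (V₀/V)^(Q_out/(Q_in−Q_out)) = 65.38 × (21.51/11.0200)^(-2.44288) = 12.7611 g.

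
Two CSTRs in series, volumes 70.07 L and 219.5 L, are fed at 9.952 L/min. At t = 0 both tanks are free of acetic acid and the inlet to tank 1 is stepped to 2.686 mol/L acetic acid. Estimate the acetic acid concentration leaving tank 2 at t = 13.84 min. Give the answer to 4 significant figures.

0.7558 mol/L

Time constants: τᵢ = Vᵢ/Q for each well-mixed tank.
τ₁ = 70.07/9.952 = 7.04080 min; τ₂ = 219.5/9.952 = 22.0559 min.
Solving the cascade with C₁(0)=C₂(0)=0 gives C₂(t) = C_in[1 − (τ₁ e^(−t/τ₁) − τ₂ e^(−t/τ₂))/(τ₁ − τ₂)].
At t = 13.84: e^(−t/τ₁) = 0.140060, e^(−t/τ₂) = 0.533926.
C₂ = 2.686·[1 − (7.04080·0.140060 − 22.0559·0.533926)/(-15.0151)] = 2.686·0.281384 = 0.755796 mol/L.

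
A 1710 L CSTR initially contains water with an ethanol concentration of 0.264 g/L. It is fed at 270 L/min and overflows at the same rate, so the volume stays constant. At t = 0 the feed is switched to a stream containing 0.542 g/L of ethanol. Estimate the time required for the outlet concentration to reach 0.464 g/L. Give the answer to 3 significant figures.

8.05 min

Accumulation = in − out for the solute gives V dC/dt = Q(C_in − C), so τ = V/Q = 6.3333 min.
C(t) = C_in + (C₀ − C_in) e^(−t/τ). Set C = 0.464 and solve for t:
e^(−t/τ) = (C − C_in)/(C₀ − C_in) = (0.464 − 0.542)/(0.264 − 0.542) = 0.28058
t = −τ ln(…) = 6.3333 × 1.2709 = 8.0491 min.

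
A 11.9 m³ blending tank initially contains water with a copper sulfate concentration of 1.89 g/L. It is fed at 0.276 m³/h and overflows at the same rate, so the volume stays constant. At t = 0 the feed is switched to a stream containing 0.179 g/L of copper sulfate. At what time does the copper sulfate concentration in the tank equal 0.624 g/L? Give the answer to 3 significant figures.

Species balance: V dC/dt = Q(C_in − C) ⇒ τ = V/Q = 43.116 h.
C(t) = C_in + (C₀ − C_in) e^(−t/τ). Set C = 0.624 and solve for t:
e^(−t/τ) = (C − C_in)/(C₀ − C_in) = (0.624 − 0.179)/(1.89 − 0.179) = 0.26008
t = −τ ln(…) = 43.116 × 1.3468 = 58.067 h.

58.1 h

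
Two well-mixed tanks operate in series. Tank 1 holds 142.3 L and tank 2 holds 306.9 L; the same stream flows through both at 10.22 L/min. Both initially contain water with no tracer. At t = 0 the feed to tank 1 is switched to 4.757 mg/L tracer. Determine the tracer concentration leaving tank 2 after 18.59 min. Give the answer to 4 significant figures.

Each tank obeys Vᵢ dCᵢ/dt = Q(Cᵢ₋₁ − Cᵢ), so τᵢ = Vᵢ/Q.
τ₁ = 142.3/10.22 = 13.9237 min; τ₂ = 306.9/10.22 = 30.0294 min.
Tank 1: C₁ = C_in(1 − e^(−t/τ₁)). Tank 2 (τ₁ ≠ τ₂): C₂ = C_in[1 − (τ₁ e^(−t/τ₁) − τ₂ e^(−t/τ₂))/(τ₁ − τ₂)].
At t = 18.59: e^(−t/τ₁) = 0.263122, e^(−t/τ₂) = 0.538450.
C₂ = 4.757·[1 − (13.9237·0.263122 − 30.0294·0.538450)/(-16.1057)] = 4.757·0.223524 = 1.06330 mg/L.

1.063 mg/L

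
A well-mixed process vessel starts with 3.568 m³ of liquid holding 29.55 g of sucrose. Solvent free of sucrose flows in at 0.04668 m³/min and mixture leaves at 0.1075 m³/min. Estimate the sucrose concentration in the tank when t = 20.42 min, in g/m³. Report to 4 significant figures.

5.964 g/m³

Let m(t) be the amount of sucrose. Volume: V(t) = V₀ + (Q_in − Q_out) t = 3.568 − 0.0608200 t; V(20.42) = 2.32606 m³.
Solute balance: dm/dt = 0 − Q_out C = −Q_out m/V(t).
dm/m = −Q_out dt/(V₀ − 0.0608200 t); integrating gives ln(m/m₀) = −(Q_out/(Q_in−Q_out)) ln(V/V₀).
m = m₀ (V₀/V)^(Q_out/(Q_in−Q_out)) = 29.55 × (3.568/2.32606)^(-1.76751) = 13.8722 g.
C = m/V = 13.8722/2.32606 = 5.96383 g/m³.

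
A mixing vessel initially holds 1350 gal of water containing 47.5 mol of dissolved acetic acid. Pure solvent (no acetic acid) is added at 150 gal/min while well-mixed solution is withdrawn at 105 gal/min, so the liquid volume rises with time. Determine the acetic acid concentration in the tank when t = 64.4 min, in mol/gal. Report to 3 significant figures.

Total volume: dV/dt = Q_in − Q_out = 45.000 gal/min, so V(t) = 1350 + 45.000 t and V(64.4) = 4248.0 gal.
Species balance (pure solvent in): dm/dt = −Q_out · m/V(t).
dm/m = −Q_out dt/(V₀ + 45.000 t); integrating gives ln(m/m₀) = −(Q_out/(Q_in−Q_out)) ln(V/V₀).
m = m₀ (V₀/V)^(Q_out/(Q_in−Q_out)) = 47.5 × (1350/4248.0)^(2.3333) = 3.2737 mol.
C = m/V = 3.2737/4248.0 = 0.00077065 mol/gal.

0.000771 mol/gal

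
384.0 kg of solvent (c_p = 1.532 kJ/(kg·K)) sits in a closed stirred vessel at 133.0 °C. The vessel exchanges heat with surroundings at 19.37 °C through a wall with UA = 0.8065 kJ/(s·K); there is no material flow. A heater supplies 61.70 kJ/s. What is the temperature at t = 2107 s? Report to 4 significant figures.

Lumped-capacitance energy balance: M c_p dT/dt = UA(T_amb − T) + Q̇.
dT/dt = (T_ss − T)/τ with T_ss = T_amb + Q̇/UA = 19.37 + 61.70/0.8065 = 95.8734 °C, τ = M c_p/UA = 384.0·1.532/0.8065 = 729.433 s.
Integrating: T(t) = T_ss + (T₀ − T_ss) e^(−t/τ).
T(2107) = 95.8734 + (37.1266)·0.0556572 = 97.9398 °C.

97.94 °C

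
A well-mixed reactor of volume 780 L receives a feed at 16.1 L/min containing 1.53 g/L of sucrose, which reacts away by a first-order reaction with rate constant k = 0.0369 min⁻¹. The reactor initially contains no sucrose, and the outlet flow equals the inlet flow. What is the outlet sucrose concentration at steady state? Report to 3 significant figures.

Species balance: V dC/dt = Q C_in − Q C − k V C.
Steady state (dC/dt = 0): C_ss = Q C_in/(Q + kV) = C_in/(1 + kV/Q).
C_ss = 16.1·1.53/(16.1 + 0.0369·780) = 24.633/44.882 = 0.54884 g/L.

0.549 g/L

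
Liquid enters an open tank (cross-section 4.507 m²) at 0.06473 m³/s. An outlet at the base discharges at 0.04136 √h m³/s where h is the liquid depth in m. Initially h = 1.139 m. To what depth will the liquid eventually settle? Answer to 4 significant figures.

2.449 m

Level balance: A dh/dt = 0.06473 − 0.04136 √h. Setting dh/dt = 0:
Q_in = 0.04136 √h_ss ⇒ √h_ss = 0.06473/0.04136 = 1.56504.
h_ss = 1.56504² = 2.44935 m. (Since h₀ = 1.139 m < h_ss, the level will rise toward this value.)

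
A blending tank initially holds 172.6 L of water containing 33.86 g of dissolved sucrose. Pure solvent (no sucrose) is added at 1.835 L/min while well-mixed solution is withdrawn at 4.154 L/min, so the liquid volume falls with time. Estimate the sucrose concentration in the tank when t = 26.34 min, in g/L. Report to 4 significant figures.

Total volume: dV/dt = Q_in − Q_out = -2.31900 L/min, so V(t) = 172.6 − 2.31900 t and V(26.34) = 111.518 L.
No sucrose enters, so dm/dt = −Q_out · (m/V).
dm/m = −Q_out dt/(V₀ − 2.31900 t); integrating gives ln(m/m₀) = −(Q_out/(Q_in−Q_out)) ln(V/V₀).
m = m₀ (V₀/V)^(Q_out/(Q_in−Q_out)) = 33.86 × (172.6/111.518)^(-1.79129) = 15.4840 g.
C = m/V = 15.4840/111.518 = 0.138848 g/L.

0.1388 g/L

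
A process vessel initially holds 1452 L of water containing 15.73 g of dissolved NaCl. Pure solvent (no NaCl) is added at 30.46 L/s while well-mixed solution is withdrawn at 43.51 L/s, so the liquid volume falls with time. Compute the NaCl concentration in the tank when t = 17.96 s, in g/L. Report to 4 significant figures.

0.007183 g/L

Let m(t) be the amount of NaCl. Volume: V(t) = V₀ + (Q_in − Q_out) t = 1452 − 13.0500 t; V(17.96) = 1217.62 L.
Species balance (pure solvent in): dm/dt = −Q_out · m/V(t).
Separate: dm/m = −Q_out dt/V(t) ⇒ ln(m/m₀) = −(Q_out/(Q_in−Q_out)) ln(V/V₀).
m = m₀ (V₀/V)^(Q_out/(Q_in−Q_out)) = 15.73 × (1452/1217.62)^(-3.33410) = 8.74627 g.
C = m/V = 8.74627/1217.62 = 0.00718308 g/L.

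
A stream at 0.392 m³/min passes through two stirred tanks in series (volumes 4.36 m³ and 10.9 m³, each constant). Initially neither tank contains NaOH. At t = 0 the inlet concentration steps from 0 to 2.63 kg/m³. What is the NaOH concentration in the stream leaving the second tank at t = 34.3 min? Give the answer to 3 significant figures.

1.43 kg/m³

Each tank obeys Vᵢ dCᵢ/dt = Q(Cᵢ₋₁ − Cᵢ), so τᵢ = Vᵢ/Q.
τ₁ = 4.36/0.392 = 11.122 min; τ₂ = 10.9/0.392 = 27.806 min.
Solving the cascade with C₁(0)=C₂(0)=0 gives C₂(t) = C_in[1 − (τ₁ e^(−t/τ₁) − τ₂ e^(−t/τ₂))/(τ₁ − τ₂)].
At t = 34.3: e^(−t/τ₁) = 0.045783, e^(−t/τ₂) = 0.29126.
C₂ = 2.63·[1 − (11.122·0.045783 − 27.806·0.29126)/(-16.684)] = 2.63·0.54509 = 1.4336 kg/m³.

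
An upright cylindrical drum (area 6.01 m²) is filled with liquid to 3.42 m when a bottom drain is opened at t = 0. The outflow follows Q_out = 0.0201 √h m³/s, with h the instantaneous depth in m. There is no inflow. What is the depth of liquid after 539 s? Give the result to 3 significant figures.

0.899 m

Unsteady balance on liquid volume: A dh/dt = −0.0201 √h.
∫ h^(−1/2) dh = −(0.0201/A) ∫ dt, giving 2√h = 2√h₀ − (0.0201/A) t.
√h = √3.42 − 0.0201·539/(2·6.01) = 1.8493 − 0.90132 = 0.94800.
h = 0.94800² = 0.89871 m.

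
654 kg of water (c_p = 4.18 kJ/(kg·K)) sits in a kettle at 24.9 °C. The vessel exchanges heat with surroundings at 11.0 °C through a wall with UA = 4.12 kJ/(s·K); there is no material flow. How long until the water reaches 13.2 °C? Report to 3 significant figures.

1220 s

Lumped-capacitance energy balance: M c_p dT/dt = UA(T_amb − T).
τ = M c_p/UA = 663.52 s; T_ss = T_amb = 11.000 °C.
T(t) = T_ss + (T₀ − T_ss)e^(−t/τ); set T = 13.2:
t = −τ ln[(T − T_ss)/(T₀ − T_ss)] = −663.52 · ln(0.15827) = 1223.2 s.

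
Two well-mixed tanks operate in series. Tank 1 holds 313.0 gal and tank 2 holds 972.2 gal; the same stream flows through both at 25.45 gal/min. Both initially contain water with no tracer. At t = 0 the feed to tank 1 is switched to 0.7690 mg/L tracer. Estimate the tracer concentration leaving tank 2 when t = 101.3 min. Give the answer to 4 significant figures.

Species balance on tank i: dCᵢ/dt = (Cᵢ₋₁ − Cᵢ)/τᵢ with τᵢ = Vᵢ/Q.
τ₁ = 313.0/25.45 = 12.2986 min; τ₂ = 972.2/25.45 = 38.2004 min.
Tank 1: C₁ = C_in(1 − e^(−t/τ₁)). Tank 2 (τ₁ ≠ τ₂): C₂ = C_in[1 − (τ₁ e^(−t/τ₁) − τ₂ e^(−t/τ₂))/(τ₁ − τ₂)].
At t = 101.3: e^(−t/τ₁) = 0.000264758, e^(−t/τ₂) = 0.0705238.
C₂ = 0.7690·[1 − (12.2986·0.000264758 − 38.2004·0.0705238)/(-25.9018)] = 0.7690·0.896116 = 0.689113 mg/L.

0.6891 mg/L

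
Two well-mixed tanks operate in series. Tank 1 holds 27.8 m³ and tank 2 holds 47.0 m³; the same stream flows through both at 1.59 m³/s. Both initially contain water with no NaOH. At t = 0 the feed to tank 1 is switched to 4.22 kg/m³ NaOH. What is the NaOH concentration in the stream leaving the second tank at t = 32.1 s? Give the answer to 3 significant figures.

1.71 kg/m³

Time constants: τᵢ = Vᵢ/Q for each well-mixed tank.
τ₁ = 27.8/1.59 = 17.484 s; τ₂ = 47.0/1.59 = 29.560 s.
Tank 1: C₁ = C_in(1 − e^(−t/τ₁)). Tank 2 (τ₁ ≠ τ₂): C₂ = C_in[1 − (τ₁ e^(−t/τ₁) − τ₂ e^(−t/τ₂))/(τ₁ − τ₂)].
At t = 32.1: e^(−t/τ₁) = 0.15946, e^(−t/τ₂) = 0.33759.
C₂ = 4.22·[1 − (17.484·0.15946 − 29.560·0.33759)/(-12.075)] = 4.22·0.40451 = 1.7070 kg/m³.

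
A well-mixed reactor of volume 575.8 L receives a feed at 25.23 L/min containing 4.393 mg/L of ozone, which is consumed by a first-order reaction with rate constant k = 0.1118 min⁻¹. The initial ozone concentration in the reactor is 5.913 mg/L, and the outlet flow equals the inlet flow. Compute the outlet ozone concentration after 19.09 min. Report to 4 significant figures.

1.477 mg/L

Accumulation = in − out − consumed: V dC/dt = Q C_in − Q C − k V C.
This is linear with rate a = Q/V + k = 0.155617 min⁻¹.
C_ss = Q C_in/(Q + kV) = 1.23694 mg/L; C(t) = C_ss + (C₀ − C_ss) e^(−a t).
C(19.09) = 1.23694 + (4.67606)·e^(−0.155617·19.09) = 1.23694 + (4.67606)·0.0512657 = 1.47666 mg/L.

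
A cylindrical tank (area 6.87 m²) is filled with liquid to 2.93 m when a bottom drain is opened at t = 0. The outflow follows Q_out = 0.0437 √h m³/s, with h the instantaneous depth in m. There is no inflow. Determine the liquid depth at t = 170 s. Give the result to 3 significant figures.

Accumulation of liquid (constant cross-section A): A dh/dt = −0.0437 √h.
This is separable: 2 d(√h)/dt = −0.0437/A, so √h = √h₀ − (0.0437/(2A)) t.
√h = √2.93 − 0.0437·170/(2·6.87) = 1.7117 − 0.54068 = 1.1710.
h = 1.1710² = 1.3713 m.

1.37 m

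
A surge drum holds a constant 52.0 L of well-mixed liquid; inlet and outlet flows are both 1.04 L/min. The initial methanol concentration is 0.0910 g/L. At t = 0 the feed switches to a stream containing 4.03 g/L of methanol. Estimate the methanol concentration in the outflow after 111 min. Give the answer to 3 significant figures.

3.60 g/L

Accumulation = in − out for the solute gives V dC/dt = Q(C_in − C).
Time constant τ = V/Q = 52.0/1.04 = 50.000 min.
C approaches C_in exponentially: C(t) = C_in + (C₀ − C_in) e^(−t/τ).
C(111) = 4.03 + (0.0910 − 4.03)·e^(−111/50.000) = 4.03 + (-3.9390)·0.10861 = 3.6022 g/L.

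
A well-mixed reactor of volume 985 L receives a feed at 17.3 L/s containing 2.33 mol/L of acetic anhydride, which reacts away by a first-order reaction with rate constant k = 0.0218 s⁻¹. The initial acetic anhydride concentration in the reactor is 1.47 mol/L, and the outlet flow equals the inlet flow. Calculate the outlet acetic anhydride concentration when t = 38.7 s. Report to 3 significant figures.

V dC/dt = Q(C_in − C) − k V C.
dC/dt = (Q/V) C_in − (Q/V + k) C; effective rate a = Q/V + k = 0.017563 + 0.0218 = 0.039363 s⁻¹.
C_ss = Q C_in/(Q + kV) = 1.0396 mol/L; C(t) = C_ss + (C₀ − C_ss) e^(−a t).
C(38.7) = 1.0396 + (0.43038)·e^(−0.039363·38.7) = 1.0396 + (0.43038)·0.21798 = 1.1334 mol/L.

1.13 mol/L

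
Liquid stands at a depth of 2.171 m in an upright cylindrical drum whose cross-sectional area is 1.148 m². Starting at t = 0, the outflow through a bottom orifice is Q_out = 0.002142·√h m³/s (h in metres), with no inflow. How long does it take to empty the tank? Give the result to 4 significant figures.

A dh/dt = −Q_out = −0.002142 √h.
This is separable: 2 d(√h)/dt = −0.002142/A, so √h = √h₀ − (0.002142/(2A)) t.
Set h = 0: 2√h₀ = (0.002142/A) t_empty ⇒ t_empty = 2A√h₀/0.002142.
t_empty = 2·1.148·√2.171/0.002142 = 2.29600·1.47343/0.002142 = 1579.36 s.

1579 s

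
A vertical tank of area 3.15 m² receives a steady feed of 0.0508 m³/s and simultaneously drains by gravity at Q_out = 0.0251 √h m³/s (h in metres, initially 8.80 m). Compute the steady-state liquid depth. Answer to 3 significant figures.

Level balance: A dh/dt = 0.0508 − 0.0251 √h. Setting dh/dt = 0:
Q_in = 0.0251 √h_ss ⇒ √h_ss = 0.0508/0.0251 = 2.0239.
h_ss = 2.0239² = 4.0962 m. (Since h₀ = 8.80 m > h_ss, the level will fall toward this value.)

4.10 m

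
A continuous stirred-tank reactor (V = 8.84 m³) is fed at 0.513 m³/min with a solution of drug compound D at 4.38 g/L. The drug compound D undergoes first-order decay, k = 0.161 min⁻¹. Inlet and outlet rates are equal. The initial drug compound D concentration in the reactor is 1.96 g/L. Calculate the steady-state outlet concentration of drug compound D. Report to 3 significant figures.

Accumulation = in − out − consumed: V dC/dt = Q C_in − Q C − k V C.
Steady state (dC/dt = 0): C_ss = Q C_in/(Q + kV) = C_in/(1 + kV/Q).
C_ss = 0.513·4.38/(0.513 + 0.161·8.84) = 2.2469/1.9362 = 1.1605 g/L.

1.16 g/L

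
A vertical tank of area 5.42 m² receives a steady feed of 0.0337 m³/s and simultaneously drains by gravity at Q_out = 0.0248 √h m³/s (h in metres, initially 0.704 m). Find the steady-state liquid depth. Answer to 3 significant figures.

A dh/dt = Q_in − 0.0248 √h. Steady state requires inflow = outflow:
Q_in = 0.0248 √h_ss ⇒ √h_ss = 0.0337/0.0248 = 1.3589.
h_ss = 1.3589² = 1.8465 m. (Since h₀ = 0.704 m < h_ss, the level will rise toward this value.)

1.85 m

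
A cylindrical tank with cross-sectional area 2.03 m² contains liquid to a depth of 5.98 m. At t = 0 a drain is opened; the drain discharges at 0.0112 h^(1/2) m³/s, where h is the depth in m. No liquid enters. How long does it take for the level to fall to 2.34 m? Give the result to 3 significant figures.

332 s

Unsteady balance on liquid volume: A dh/dt = −0.0112 √h.
This is separable: 2 d(√h)/dt = −0.0112/A, so √h = √h₀ − (0.0112/(2A)) t.
t = 2A(√h₀ − √h)/0.0112 = 2·2.03·(√5.98 − √2.34)/0.0112
  = 4.0600 × (2.4454 − 1.5297) / 0.0112 = 331.94 s.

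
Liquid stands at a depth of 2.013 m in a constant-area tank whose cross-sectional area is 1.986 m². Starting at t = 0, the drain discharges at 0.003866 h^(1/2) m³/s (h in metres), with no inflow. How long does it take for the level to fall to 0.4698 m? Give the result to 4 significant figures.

With no inflow, A dh/dt = −0.003866 √h.
Separate and integrate: 2(√h − √h₀) = −(0.003866/A) t.
t = 2A(√h₀ − √h)/0.003866 = 2·1.986·(√2.013 − √0.4698)/0.003866
  = 3.97200 × (1.41880 − 0.685420) / 0.003866 = 753.491 s.

753.5 s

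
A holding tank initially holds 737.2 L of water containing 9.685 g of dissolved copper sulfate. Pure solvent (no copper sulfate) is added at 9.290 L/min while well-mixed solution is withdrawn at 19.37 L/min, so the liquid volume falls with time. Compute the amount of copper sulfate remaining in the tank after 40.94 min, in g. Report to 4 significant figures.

2.001 g

Total volume: dV/dt = Q_in − Q_out = -10.0800 L/min, so V(t) = 737.2 − 10.0800 t and V(40.94) = 324.525 L.
No copper sulfate enters, so dm/dt = −Q_out · (m/V).
dm/m = −Q_out dt/(V₀ − 10.0800 t); integrating gives ln(m/m₀) = −(Q_out/(Q_in−Q_out)) ln(V/V₀).
m = m₀ (V₀/V)^(Q_out/(Q_in−Q_out)) = 9.685 × (737.2/324.525)^(-1.92163) = 2.00148 g.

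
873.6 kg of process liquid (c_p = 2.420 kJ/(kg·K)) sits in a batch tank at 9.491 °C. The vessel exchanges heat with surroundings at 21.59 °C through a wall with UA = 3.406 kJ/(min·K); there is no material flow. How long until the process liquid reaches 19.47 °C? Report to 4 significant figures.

1081 min

M c_p dT/dt = −UA(T − T_amb).
τ = M c_p/UA = 620.702 min; T_ss = T_amb = 21.5900 °C.
T(t) = T_ss + (T₀ − T_ss)e^(−t/τ); set T = 19.47:
t = −τ ln[(T − T_ss)/(T₀ − T_ss)] = −620.702 · ln(0.175221) = 1081.08 min.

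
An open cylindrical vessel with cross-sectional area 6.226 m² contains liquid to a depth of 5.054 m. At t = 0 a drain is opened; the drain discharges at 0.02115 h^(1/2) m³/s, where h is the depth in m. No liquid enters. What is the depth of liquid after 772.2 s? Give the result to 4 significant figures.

With no inflow, A dh/dt = −0.02115 √h.
∫ h^(−1/2) dh = −(0.02115/A) ∫ dt, giving 2√h = 2√h₀ − (0.02115/A) t.
√h = √5.054 − 0.02115·772.2/(2·6.226) = 2.24811 − 1.31160 = 0.936511.
h = 0.936511² = 0.877054 m.

0.8771 m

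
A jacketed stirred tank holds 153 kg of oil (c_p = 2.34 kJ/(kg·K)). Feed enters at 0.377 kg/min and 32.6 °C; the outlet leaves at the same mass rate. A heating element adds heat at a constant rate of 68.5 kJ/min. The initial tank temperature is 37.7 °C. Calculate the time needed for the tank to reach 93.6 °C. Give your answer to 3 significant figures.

Heat balance on the well-mixed liquid: M c_p dT/dt = ṁ c_p (T_in − T) + 68.5.
τ = M/ṁ = 405.84 min; T_ss = T_in + Q̇/(ṁ c_p) = 110.25 °C.
T(t) = T_ss + (T₀ − T_ss) e^(−t/τ). Set T = 93.6:
e^(−t/τ) = (93.6 − 110.25)/(37.7 − 110.25) = 0.22948
t = −405.84 · ln(0.22948) = 597.36 min.

597 min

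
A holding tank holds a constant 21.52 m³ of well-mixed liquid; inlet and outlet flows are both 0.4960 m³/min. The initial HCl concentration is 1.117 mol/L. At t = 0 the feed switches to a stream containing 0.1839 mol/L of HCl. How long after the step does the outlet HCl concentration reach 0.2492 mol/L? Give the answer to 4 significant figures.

Species balance: V dC/dt = Q(C_in − C) ⇒ τ = V/Q = 43.3871 min.
C(t) = C_in + (C₀ − C_in) e^(−t/τ). Set C = 0.2492 and solve for t:
e^(−t/τ) = (C − C_in)/(C₀ − C_in) = (0.2492 − 0.1839)/(1.117 − 0.1839) = 0.0699818
t = −τ ln(…) = 43.3871 × 2.65952 = 115.389 min.

115.4 min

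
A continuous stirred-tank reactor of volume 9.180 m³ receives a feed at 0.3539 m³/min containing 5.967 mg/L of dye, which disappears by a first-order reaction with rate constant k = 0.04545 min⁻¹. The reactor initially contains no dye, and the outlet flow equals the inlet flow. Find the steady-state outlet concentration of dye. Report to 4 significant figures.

2.738 mg/L

Species balance: V dC/dt = Q C_in − Q C − k V C.
Steady state (dC/dt = 0): C_ss = Q C_in/(Q + kV) = C_in/(1 + kV/Q).
C_ss = 0.3539·5.967/(0.3539 + 0.04545·9.180) = 2.11172/0.771131 = 2.73847 mg/L.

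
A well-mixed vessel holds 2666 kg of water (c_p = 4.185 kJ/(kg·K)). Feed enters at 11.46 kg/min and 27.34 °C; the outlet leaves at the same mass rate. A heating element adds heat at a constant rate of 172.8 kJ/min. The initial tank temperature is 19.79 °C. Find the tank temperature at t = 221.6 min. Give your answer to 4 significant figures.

M c_p dT/dt = ṁ c_p (T_in − T) + Q̇.
Rearrange: dT/dt = (T_ss − T)/τ with τ = M/ṁ = 232.635 min and T_ss = T_in + Q̇/(ṁ c_p) = 30.9430 °C.
This is linear first-order; T(t) = T_ss + (T₀ − T_ss) e^(−t/τ).
T(221.6) = 30.9430 + (-11.1530)·e^(−221.6/232.635) = 30.9430 + (-11.1530)·0.385751 = 26.6407 °C.

26.64 °C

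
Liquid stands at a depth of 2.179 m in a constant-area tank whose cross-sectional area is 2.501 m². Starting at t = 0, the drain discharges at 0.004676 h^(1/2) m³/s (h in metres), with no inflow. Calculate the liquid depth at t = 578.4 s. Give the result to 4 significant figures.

0.8750 m

With no inflow, A dh/dt = −0.004676 √h.
∫ h^(−1/2) dh = −(0.004676/A) ∫ dt, giving 2√h = 2√h₀ − (0.004676/A) t.
√h = √2.179 − 0.004676·578.4/(2·2.501) = 1.47614 − 0.540703 = 0.935440.
h = 0.935440² = 0.875048 m.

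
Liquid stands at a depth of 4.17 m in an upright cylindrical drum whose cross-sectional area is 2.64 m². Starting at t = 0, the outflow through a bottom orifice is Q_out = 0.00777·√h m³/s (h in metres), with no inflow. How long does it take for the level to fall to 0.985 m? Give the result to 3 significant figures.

A dh/dt = −Q_out = −0.00777 √h.
∫ h^(−1/2) dh = −(0.00777/A) ∫ dt, giving 2√h = 2√h₀ − (0.00777/A) t.
t = 2A(√h₀ − √h)/0.00777 = 2·2.64·(√4.17 − √0.985)/0.00777
  = 5.2800 × (2.0421 − 0.99247) / 0.00777 = 713.23 s.

713 s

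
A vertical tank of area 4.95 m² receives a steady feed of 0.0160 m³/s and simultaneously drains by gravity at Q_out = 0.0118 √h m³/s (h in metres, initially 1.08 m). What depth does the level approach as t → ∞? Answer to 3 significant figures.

Unsteady balance on liquid volume: A dh/dt = Q_in − 0.0118 √h. At steady state dh/dt = 0:
Q_in = 0.0118 √h_ss ⇒ √h_ss = 0.0160/0.0118 = 1.3559.
h_ss = 1.3559² = 1.8386 m. (Since h₀ = 1.08 m < h_ss, the level will rise toward this value.)

1.84 m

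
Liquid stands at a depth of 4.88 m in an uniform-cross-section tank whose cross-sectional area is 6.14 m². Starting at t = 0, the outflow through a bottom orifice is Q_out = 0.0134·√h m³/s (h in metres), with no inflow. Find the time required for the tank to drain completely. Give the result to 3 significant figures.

2020 s

Unsteady balance on liquid volume: A dh/dt = −0.0134 √h.
∫ h^(−1/2) dh = −(0.0134/A) ∫ dt, giving 2√h = 2√h₀ − (0.0134/A) t.
Set h = 0: 2√h₀ = (0.0134/A) t_empty ⇒ t_empty = 2A√h₀/0.0134.
t_empty = 2·6.14·√4.88/0.0134 = 12.280·2.2091/0.0134 = 2024.4 s.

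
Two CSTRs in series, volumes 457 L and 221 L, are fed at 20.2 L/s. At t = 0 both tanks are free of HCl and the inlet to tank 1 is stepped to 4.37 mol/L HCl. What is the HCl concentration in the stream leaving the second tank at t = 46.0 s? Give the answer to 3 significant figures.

Time constants: τᵢ = Vᵢ/Q for each well-mixed tank.
τ₁ = 457/20.2 = 22.624 s; τ₂ = 221/20.2 = 10.941 s.
Solving the cascade with C₁(0)=C₂(0)=0 gives C₂(t) = C_in[1 − (τ₁ e^(−t/τ₁) − τ₂ e^(−t/τ₂))/(τ₁ − τ₂)].
At t = 46.0: e^(−t/τ₁) = 0.13091, e^(−t/τ₂) = 0.014928.
C₂ = 4.37·[1 − (22.624·0.13091 − 10.941·0.014928)/(11.683)] = 4.37·0.76048 = 3.3233 mol/L.

3.32 mol/L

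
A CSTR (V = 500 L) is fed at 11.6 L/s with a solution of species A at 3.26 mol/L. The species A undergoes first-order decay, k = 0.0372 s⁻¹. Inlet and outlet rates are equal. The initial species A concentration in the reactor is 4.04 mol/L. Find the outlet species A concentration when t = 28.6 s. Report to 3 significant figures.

1.75 mol/L

Accumulation = in − out − consumed: V dC/dt = Q C_in − Q C − k V C.
dC/dt = (Q/V) C_in − (Q/V + k) C; effective rate a = Q/V + k = 0.023200 + 0.0372 = 0.060400 s⁻¹.
C_ss = Q C_in/(Q + kV) = 1.2522 mol/L; C(t) = C_ss + (C₀ − C_ss) e^(−a t).
C(28.6) = 1.2522 + (2.7878)·e^(−0.060400·28.6) = 1.2522 + (2.7878)·0.17774 = 1.7477 mol/L.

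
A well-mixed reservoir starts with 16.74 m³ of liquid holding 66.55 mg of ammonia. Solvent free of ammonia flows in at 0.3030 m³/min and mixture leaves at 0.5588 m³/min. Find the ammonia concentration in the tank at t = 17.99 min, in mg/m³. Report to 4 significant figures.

2.717 mg/m³

Let m(t) be the amount of ammonia. Volume: V(t) = V₀ + (Q_in − Q_out) t = 16.74 − 0.255800 t; V(17.99) = 12.1382 m³.
Solute balance: dm/dt = 0 − Q_out C = −Q_out m/V(t).
Separate: dm/m = −Q_out dt/V(t) ⇒ ln(m/m₀) = −(Q_out/(Q_in−Q_out)) ln(V/V₀).
m = m₀ (V₀/V)^(Q_out/(Q_in−Q_out)) = 66.55 × (16.74/12.1382)^(-2.18452) = 32.9749 mg.
C = m/V = 32.9749/12.1382 = 2.71663 mg/m³.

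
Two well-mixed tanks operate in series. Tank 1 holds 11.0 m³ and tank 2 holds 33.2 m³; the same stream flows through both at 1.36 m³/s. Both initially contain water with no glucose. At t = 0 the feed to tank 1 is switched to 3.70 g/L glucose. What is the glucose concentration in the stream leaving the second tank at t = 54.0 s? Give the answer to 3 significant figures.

3.10 g/L

Species balance on tank i: dCᵢ/dt = (Cᵢ₋₁ − Cᵢ)/τᵢ with τᵢ = Vᵢ/Q.
τ₁ = 11.0/1.36 = 8.0882 s; τ₂ = 33.2/1.36 = 24.412 s.
Solving the cascade with C₁(0)=C₂(0)=0 gives C₂(t) = C_in[1 − (τ₁ e^(−t/τ₁) − τ₂ e^(−t/τ₂))/(τ₁ − τ₂)].
At t = 54.0: e^(−t/τ₁) = 0.0012604, e^(−t/τ₂) = 0.10948.
C₂ = 3.70·[1 − (8.0882·0.0012604 − 24.412·0.10948)/(-16.324)] = 3.70·0.83690 = 3.0965 g/L.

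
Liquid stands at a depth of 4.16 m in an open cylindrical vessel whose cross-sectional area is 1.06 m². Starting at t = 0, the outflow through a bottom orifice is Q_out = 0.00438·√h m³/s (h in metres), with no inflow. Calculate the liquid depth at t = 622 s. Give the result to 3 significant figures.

0.569 m

Volume balance on the tank: A dh/dt = −0.00438 √h.
Separate and integrate: 2(√h − √h₀) = −(0.00438/A) t.
√h = √4.16 − 0.00438·622/(2·1.06) = 2.0396 − 1.2851 = 0.75453.
h = 0.75453² = 0.56932 m.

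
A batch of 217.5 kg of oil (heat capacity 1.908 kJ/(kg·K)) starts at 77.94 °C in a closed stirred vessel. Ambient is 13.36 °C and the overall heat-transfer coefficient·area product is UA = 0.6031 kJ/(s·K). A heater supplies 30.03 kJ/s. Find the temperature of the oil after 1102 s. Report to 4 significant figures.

Lumped-capacitance energy balance: M c_p dT/dt = UA(T_amb − T) + Q̇.
dT/dt = (T_ss − T)/τ with T_ss = T_amb + Q̇/UA = 13.36 + 30.03/0.6031 = 63.1527 °C, τ = M c_p/UA = 217.5·1.908/0.6031 = 688.095 s.
T approaches T_ss exponentially: T(t) = T_ss + (T₀ − T_ss) e^(−t/τ).
T(1102) = 63.1527 + (14.7873)·0.201589 = 66.1337 °C.

66.13 °C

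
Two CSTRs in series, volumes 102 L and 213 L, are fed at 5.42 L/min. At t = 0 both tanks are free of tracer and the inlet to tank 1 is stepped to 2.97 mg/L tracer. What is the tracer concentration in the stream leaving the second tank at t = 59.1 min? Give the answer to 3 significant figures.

Species balance on tank i: dCᵢ/dt = (Cᵢ₋₁ − Cᵢ)/τᵢ with τᵢ = Vᵢ/Q.
τ₁ = 102/5.42 = 18.819 min; τ₂ = 213/5.42 = 39.299 min.
Tank 1: C₁ = C_in(1 − e^(−t/τ₁)). Tank 2 (τ₁ ≠ τ₂): C₂ = C_in[1 − (τ₁ e^(−t/τ₁) − τ₂ e^(−t/τ₂))/(τ₁ − τ₂)].
At t = 59.1: e^(−t/τ₁) = 0.043265, e^(−t/τ₂) = 0.22227.
C₂ = 2.97·[1 − (18.819·0.043265 − 39.299·0.22227)/(-20.480)] = 2.97·0.61324 = 1.8213 mg/L.

1.82 mg/L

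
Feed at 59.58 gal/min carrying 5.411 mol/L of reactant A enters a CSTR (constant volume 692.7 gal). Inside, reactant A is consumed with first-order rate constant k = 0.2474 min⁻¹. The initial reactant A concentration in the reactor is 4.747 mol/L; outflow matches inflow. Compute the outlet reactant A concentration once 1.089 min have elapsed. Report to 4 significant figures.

Species balance: V dC/dt = Q C_in − Q C − k V C.
dC/dt = (Q/V) C_in − (Q/V + k) C; effective rate a = Q/V + k = 0.0860113 + 0.2474 = 0.333411 min⁻¹.
C_ss = Q C_in/(Q + kV) = 1.39589 mol/L; C(t) = C_ss + (C₀ − C_ss) e^(−a t).
C(1.089) = 1.39589 + (3.35111)·e^(−0.333411·1.089) = 1.39589 + (3.35111)·0.695527 = 3.72668 mol/L.

3.727 mol/L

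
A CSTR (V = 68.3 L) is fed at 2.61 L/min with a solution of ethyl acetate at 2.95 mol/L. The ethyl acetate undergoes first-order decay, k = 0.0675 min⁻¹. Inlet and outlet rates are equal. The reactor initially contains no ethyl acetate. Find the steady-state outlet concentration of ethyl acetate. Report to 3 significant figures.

V dC/dt = Q(C_in − C) − k V C.
At steady state: 0 = Q C_in − (Q + kV) C_ss, so C_ss = Q C_in/(Q + kV).
C_ss = 2.61·2.95/(2.61 + 0.0675·68.3) = 7.6995/7.2203 = 1.0664 mol/L.

1.07 mol/L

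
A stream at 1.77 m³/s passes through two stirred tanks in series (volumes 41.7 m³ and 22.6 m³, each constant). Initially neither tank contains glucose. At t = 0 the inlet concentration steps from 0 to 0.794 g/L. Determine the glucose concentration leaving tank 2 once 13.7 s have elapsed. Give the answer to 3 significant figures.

0.146 g/L

Species balance on tank i: dCᵢ/dt = (Cᵢ₋₁ − Cᵢ)/τᵢ with τᵢ = Vᵢ/Q.
τ₁ = 41.7/1.77 = 23.559 s; τ₂ = 22.6/1.77 = 12.768 s.
Tank 1: C₁ = C_in(1 − e^(−t/τ₁)). Tank 2 (τ₁ ≠ τ₂): C₂ = C_in[1 − (τ₁ e^(−t/τ₁) − τ₂ e^(−t/τ₂))/(τ₁ − τ₂)].
At t = 13.7: e^(−t/τ₁) = 0.55905, e^(−t/τ₂) = 0.34199.
C₂ = 0.794·[1 − (23.559·0.55905 − 12.768·0.34199)/(10.791)] = 0.794·0.18411 = 0.14618 g/L.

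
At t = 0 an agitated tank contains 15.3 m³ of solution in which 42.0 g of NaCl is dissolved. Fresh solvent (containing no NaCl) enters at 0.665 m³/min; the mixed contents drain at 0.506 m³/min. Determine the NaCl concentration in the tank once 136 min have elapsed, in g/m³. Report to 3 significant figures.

Total volume: dV/dt = Q_in − Q_out = 0.15900 m³/min, so V(t) = 15.3 + 0.15900 t and V(136) = 36.924 m³.
Solute balance: dm/dt = 0 − Q_out C = −Q_out m/V(t).
Separate: dm/m = −Q_out dt/V(t) ⇒ ln(m/m₀) = −(Q_out/(Q_in−Q_out)) ln(V/V₀).
m = m₀ (V₀/V)^(Q_out/(Q_in−Q_out)) = 42.0 × (15.3/36.924)^(3.1824) = 2.5446 g.
C = m/V = 2.5446/36.924 = 0.068913 g/m³.

0.0689 g/m³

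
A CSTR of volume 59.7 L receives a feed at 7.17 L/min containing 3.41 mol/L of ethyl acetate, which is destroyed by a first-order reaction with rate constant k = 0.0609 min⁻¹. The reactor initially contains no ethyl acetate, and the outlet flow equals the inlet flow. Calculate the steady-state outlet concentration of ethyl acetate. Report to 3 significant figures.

Species balance: V dC/dt = Q C_in − Q C − k V C.
At steady state: 0 = Q C_in − (Q + kV) C_ss, so C_ss = Q C_in/(Q + kV).
C_ss = 7.17·3.41/(7.17 + 0.0609·59.7) = 24.450/10.806 = 2.2627 mol/L.

2.26 mol/L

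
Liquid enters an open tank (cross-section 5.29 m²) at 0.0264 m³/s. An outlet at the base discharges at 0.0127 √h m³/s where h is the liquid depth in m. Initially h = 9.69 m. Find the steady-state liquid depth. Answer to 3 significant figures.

A dh/dt = Q_in − 0.0127 √h. Steady state requires inflow = outflow:
Q_in = 0.0127 √h_ss ⇒ √h_ss = 0.0264/0.0127 = 2.0787.
h_ss = 2.0787² = 4.3212 m. (Since h₀ = 9.69 m > h_ss, the level will fall toward this value.)

4.32 m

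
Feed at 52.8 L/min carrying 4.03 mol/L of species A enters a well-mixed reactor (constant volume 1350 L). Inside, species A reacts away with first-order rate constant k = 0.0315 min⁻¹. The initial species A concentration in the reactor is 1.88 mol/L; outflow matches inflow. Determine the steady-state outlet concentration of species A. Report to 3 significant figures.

V dC/dt = Q(C_in − C) − k V C.
At steady state: 0 = Q C_in − (Q + kV) C_ss, so C_ss = Q C_in/(Q + kV).
C_ss = 52.8·4.03/(52.8 + 0.0315·1350) = 212.78/95.325 = 2.2322 mol/L.

2.23 mol/L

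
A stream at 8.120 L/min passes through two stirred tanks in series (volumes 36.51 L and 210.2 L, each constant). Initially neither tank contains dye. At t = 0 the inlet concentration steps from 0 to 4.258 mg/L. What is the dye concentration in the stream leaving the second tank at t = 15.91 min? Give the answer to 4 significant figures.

Species balance on tank i: dCᵢ/dt = (Cᵢ₋₁ − Cᵢ)/τᵢ with τᵢ = Vᵢ/Q.
τ₁ = 36.51/8.120 = 4.49631 min; τ₂ = 210.2/8.120 = 25.8867 min.
Tank 1: C₁ = C_in(1 − e^(−t/τ₁)). Tank 2 (τ₁ ≠ τ₂): C₂ = C_in[1 − (τ₁ e^(−t/τ₁) − τ₂ e^(−t/τ₂))/(τ₁ − τ₂)].
At t = 15.91: e^(−t/τ₁) = 0.0290580, e^(−t/τ₂) = 0.540856.
C₂ = 4.258·[1 − (4.49631·0.0290580 − 25.8867·0.540856)/(-21.3904)] = 4.258·0.351562 = 1.49695 mg/L.

1.497 mg/L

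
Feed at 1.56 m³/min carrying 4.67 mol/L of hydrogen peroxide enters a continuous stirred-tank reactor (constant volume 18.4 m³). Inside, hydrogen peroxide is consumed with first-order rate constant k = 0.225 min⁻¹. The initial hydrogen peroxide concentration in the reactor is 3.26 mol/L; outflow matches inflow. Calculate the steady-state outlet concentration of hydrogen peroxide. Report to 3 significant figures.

V dC/dt = Q(C_in − C) − k V C.
Steady state (dC/dt = 0): C_ss = Q C_in/(Q + kV) = C_in/(1 + kV/Q).
C_ss = 1.56·4.67/(1.56 + 0.225·18.4) = 7.2852/5.7000 = 1.2781 mol/L.

1.28 mol/L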